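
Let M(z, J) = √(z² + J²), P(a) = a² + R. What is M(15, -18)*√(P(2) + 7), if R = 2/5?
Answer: 3*√17385/5 ≈ 79.111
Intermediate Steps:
R = ⅖ (R = 2*(⅕) = ⅖ ≈ 0.40000)
P(a) = ⅖ + a² (P(a) = a² + ⅖ = ⅖ + a²)
M(z, J) = √(J² + z²)
M(15, -18)*√(P(2) + 7) = √((-18)² + 15²)*√((⅖ + 2²) + 7) = √(324 + 225)*√((⅖ + 4) + 7) = √549*√(22/5 + 7) = (3*√61)*√(57/5) = (3*√61)*(√285/5) = 3*√17385/5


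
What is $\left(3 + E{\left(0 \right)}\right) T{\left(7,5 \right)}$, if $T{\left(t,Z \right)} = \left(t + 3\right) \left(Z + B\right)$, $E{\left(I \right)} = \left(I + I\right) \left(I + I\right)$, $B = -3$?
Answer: $60$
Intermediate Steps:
$E{\left(I \right)} = 4 I^{2}$ ($E{\left(I \right)} = 2 I 2 I = 4 I^{2}$)
$T{\left(t,Z \right)} = \left(-3 + Z\right) \left(3 + t\right)$ ($T{\left(t,Z \right)} = \left(t + 3\right) \left(Z - 3\right) = \left(3 + t\right) \left(-3 + Z\right) = \left(-3 + Z\right) \left(3 + t\right)$)
$\left(3 + E{\left(0 \right)}\right) T{\left(7,5 \right)} = \left(3 + 4 \cdot 0^{2}\right) \left(-9 - 21 + 3 \cdot 5 + 5 \cdot 7\right) = \left(3 + 4 \cdot 0\right) \left(-9 - 21 + 15 + 35\right) = \left(3 + 0\right) 20 = 3 \cdot 20 = 60$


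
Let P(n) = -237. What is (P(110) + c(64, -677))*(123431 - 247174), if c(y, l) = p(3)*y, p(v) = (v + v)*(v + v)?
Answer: -255776781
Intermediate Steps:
p(v) = 4*v**2 (p(v) = (2*v)*(2*v) = 4*v**2)
c(y, l) = 36*y (c(y, l) = (4*3**2)*y = (4*9)*y = 36*y)
(P(110) + c(64, -677))*(123431 - 247174) = (-237 + 36*64)*(123431 - 247174) = (-237 + 2304)*(-123743) = 2067*(-123743) = -255776781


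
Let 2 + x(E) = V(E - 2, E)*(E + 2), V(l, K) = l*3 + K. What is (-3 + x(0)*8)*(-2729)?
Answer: 313835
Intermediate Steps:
V(l, K) = K + 3*l (V(l, K) = 3*l + K = K + 3*l)
x(E) = -2 + (-6 + 4*E)*(2 + E) (x(E) = -2 + (E + 3*(E - 2))*(E + 2) = -2 + (E + 3*(-2 + E))*(2 + E) = -2 + (E + (-6 + 3*E))*(2 + E) = -2 + (-6 + 4*E)*(2 + E))
(-3 + x(0)*8)*(-2729) = (-3 + (-14 + 2*0 + 4*0**2)*8)*(-2729) = (-3 + (-14 + 0 + 4*0)*8)*(-2729) = (-3 + (-14 + 0 + 0)*8)*(-2729) = (-3 - 14*8)*(-2729) = (-3 - 112)*(-2729) = -115*(-2729) = 313835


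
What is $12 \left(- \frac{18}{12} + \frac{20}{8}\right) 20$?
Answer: $240$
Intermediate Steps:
$12 \left(- \frac{18}{12} + \frac{20}{8}\right) 20 = 12 \left(\left(-18\right) \frac{1}{12} + 20 \cdot \frac{1}{8}\right) 20 = 12 \left(- \frac{3}{2} + \frac{5}{2}\right) 20 = 12 \cdot 1 \cdot 20 = 12 \cdot 20 = 240$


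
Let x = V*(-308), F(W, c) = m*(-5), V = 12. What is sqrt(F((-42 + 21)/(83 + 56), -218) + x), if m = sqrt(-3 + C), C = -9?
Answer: sqrt(-3696 - 10*I*sqrt(3)) ≈ 0.1424 - 60.795*I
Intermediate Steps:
m = 2*I*sqrt(3) (m = sqrt(-3 - 9) = sqrt(-12) = 2*I*sqrt(3) ≈ 3.4641*I)
F(W, c) = -10*I*sqrt(3) (F(W, c) = (2*I*sqrt(3))*(-5) = -10*I*sqrt(3))
x = -3696 (x = 12*(-308) = -3696)
sqrt(F((-42 + 21)/(83 + 56), -218) + x) = sqrt(-10*I*sqrt(3) - 3696) = sqrt(-3696 - 10*I*sqrt(3))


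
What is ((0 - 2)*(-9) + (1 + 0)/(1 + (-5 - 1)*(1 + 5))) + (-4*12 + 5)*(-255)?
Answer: 384404/35 ≈ 10983.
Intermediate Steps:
((0 - 2)*(-9) + (1 + 0)/(1 + (-5 - 1)*(1 + 5))) + (-4*12 + 5)*(-255) = (-2*(-9) + 1/(1 - 6*6)) + (-48 + 5)*(-255) = (18 + 1/(1 - 36)) - 43*(-255) = (18 + 1/(-35)) + 10965 = (18 + 1*(-1/35)) + 10965 = (18 - 1/35) + 10965 = 629/35 + 10965 = 384404/35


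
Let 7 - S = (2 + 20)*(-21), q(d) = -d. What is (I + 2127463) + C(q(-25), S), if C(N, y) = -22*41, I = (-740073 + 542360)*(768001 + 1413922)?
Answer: -431392415538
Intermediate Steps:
I = -431394542099 (I = -197713*2181923 = -431394542099)
S = 469 (S = 7 - (2 + 20)*(-21) = 7 - 22*(-21) = 7 - 1*(-462) = 7 + 462 = 469)
C(N, y) = -902
(I + 2127463) + C(q(-25), S) = (-431394542099 + 2127463) - 902 = -431392414636 - 902 = -431392415538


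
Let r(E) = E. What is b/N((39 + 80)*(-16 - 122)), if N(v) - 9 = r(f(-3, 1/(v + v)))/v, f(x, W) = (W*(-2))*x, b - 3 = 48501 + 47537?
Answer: 8633512343148/809046253 ≈ 10671.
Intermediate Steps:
b = 96041 (b = 3 + (48501 + 47537) = 3 + 96038 = 96041)
f(x, W) = -2*W*x (f(x, W) = (-2*W)*x = -2*W*x)
N(v) = 9 + 3/v² (N(v) = 9 + (-2*(-3)/(v + v))/v = 9 + (-2*(-3)/2*v)/v = 9 + (-2*1/(2*v)*(-3))/v = 9 + (3/v)/v = 9 + 3/v²)
b/N((39 + 80)*(-16 - 122)) = 96041/(9 + 3/((39 + 80)*(-16 - 122))²) = 96041/(9 + 3/(119*(-138))²) = 96041/(9 + 3/(-16422)²) = 96041/(9 + 3*(1/269682084)) = 96041/(9 + 1/89894028) = 96041/(809046253/89894028) = 96041*(89894028/809046253) = 8633512343148/809046253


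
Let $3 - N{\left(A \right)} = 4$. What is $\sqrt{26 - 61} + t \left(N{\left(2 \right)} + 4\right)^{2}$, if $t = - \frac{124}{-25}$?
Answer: $\frac{1116}{25} + i \sqrt{35} \approx 44.64 + 5.9161 i$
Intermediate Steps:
$N{\left(A \right)} = -1$ ($N{\left(A \right)} = 3 - 4 = -1$)
$t = \frac{124}{25}$ ($t = \left(-124\right) \left(- \frac{1}{25}\right) = \frac{124}{25} \approx 4.96$)
$\sqrt{26 - 61} + t \left(N{\left(2 \right)} + 4\right)^{2} = \sqrt{26 - 61} + \frac{124 \left(-1 + 4\right)^{2}}{25} = \sqrt{-35} + \frac{124 \cdot 3^{2}}{25} = i \sqrt{35} + \frac{124}{25} \cdot 9 = i \sqrt{35} + \frac{1116}{25} = \frac{1116}{25} + i \sqrt{35}$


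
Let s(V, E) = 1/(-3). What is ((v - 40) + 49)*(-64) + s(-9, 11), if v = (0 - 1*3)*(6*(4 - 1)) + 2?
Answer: 8255/3 ≈ 2751.7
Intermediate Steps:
s(V, E) = -⅓
v = -52 (v = (0 - 3)*(6*3) + 2 = -3*18 + 2 = -54 + 2 = -52)
((v - 40) + 49)*(-64) + s(-9, 11) = ((-52 - 40) + 49)*(-64) - ⅓ = (-92 + 49)*(-64) - ⅓ = -43*(-64) - ⅓ = 2752 - ⅓ = 8255/3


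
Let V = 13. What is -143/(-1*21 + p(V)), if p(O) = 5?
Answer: 143/16 ≈ 8.9375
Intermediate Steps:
-143/(-1*21 + p(V)) = -143/(-1*21 + 5) = -143/(-21 + 5) = -143/(-16) = -143*(-1/16) = 143/16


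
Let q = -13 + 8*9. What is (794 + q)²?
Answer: 727609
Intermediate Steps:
q = 59 (q = -13 + 72 = 59)
(794 + q)² = (794 + 59)² = 853² = 727609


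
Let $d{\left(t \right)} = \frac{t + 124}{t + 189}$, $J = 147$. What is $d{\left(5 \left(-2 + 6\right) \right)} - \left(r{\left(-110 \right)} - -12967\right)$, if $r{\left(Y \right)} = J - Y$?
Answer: $- \frac{2763672}{209} \approx -13223.0$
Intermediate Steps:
$r{\left(Y \right)} = 147 - Y$
$d{\left(t \right)} = \frac{124 + t}{189 + t}$
$d{\left(5 \left(-2 + 6\right) \right)} - \left(r{\left(-110 \right)} - -12967\right) = \frac{124 + 5 \left(-2 + 6\right)}{189 + 5 \left(-2 + 6\right)} - \left(\left(147 - -110\right) - -12967\right) = \frac{124 + 5 \cdot 4}{189 + 5 \cdot 4} - \left(\left(147 + 110\right) + 12967\right) = \frac{124 + 20}{189 + 20} - \left(257 + 12967\right) = \frac{1}{209} \cdot 144 - 13224 = \frac{144}{209} - 13224 = - \frac{2763672}{209}$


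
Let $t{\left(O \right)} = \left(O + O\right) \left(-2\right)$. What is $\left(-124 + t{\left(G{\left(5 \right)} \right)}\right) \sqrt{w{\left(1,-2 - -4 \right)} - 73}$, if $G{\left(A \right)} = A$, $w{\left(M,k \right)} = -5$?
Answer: $- 144 i \sqrt{78} \approx - 1271.8 i$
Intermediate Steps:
$t{\left(O \right)} = - 4 O$ ($t{\left(O \right)} = 2 O \left(-2\right) = - 4 O$)
$\left(-124 + t{\left(G{\left(5 \right)} \right)}\right) \sqrt{w{\left(1,-2 - -4 \right)} - 73} = \left(-124 - 20\right) \sqrt{-5 - 73} = \left(-124 - 20\right) \sqrt{-78} = - 144 i \sqrt{78}$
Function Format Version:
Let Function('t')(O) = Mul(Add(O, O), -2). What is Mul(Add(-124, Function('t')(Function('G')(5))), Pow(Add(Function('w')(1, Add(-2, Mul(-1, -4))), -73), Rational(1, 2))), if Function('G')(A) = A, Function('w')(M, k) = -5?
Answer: Mul(-144, I, Pow(78, Rational(1, 2))) ≈ Mul(-1271.8, I)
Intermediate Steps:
Function('t')(O) = Mul(-4, O) (Function('t')(O) = Mul(Mul(2, O), -2) = Mul(-4, O))
Mul(Add(-124, Function('t')(Function('G')(5))), Pow(Add(Function('w')(1, Add(-2, Mul(-1, -4))), -73), Rational(1, 2))) = Mul(Add(-124, Mul(-4, 5)), Pow(Add(-5, -73), Rational(1, 2))) = Mul(Add(-124, -20), Pow(-78, Rational(1, 2))) = Mul(-144, Mul(I, Pow(78, Rational(1, 2)))) = Mul(-144, I, Pow(78, Rational(1, 2)))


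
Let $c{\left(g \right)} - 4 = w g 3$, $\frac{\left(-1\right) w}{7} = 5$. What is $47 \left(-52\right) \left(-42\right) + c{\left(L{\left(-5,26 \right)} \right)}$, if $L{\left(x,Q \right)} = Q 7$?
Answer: $83542$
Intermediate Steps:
$w = -35$ ($w = \left(-7\right) 5 = -35$)
$L{\left(x,Q \right)} = 7 Q$
$c{\left(g \right)} = 4 - 105 g$ ($c{\left(g \right)} = 4 + - 35 g 3 = 4 - 105 g$)
$47 \left(-52\right) \left(-42\right) + c{\left(L{\left(-5,26 \right)} \right)} = 47 \left(-52\right) \left(-42\right) + \left(4 - 105 \cdot 7 \cdot 26\right) = \left(-2444\right) \left(-42\right) + \left(4 - 19110\right) = 102648 + \left(4 - 19110\right) = 102648 - 19106 = 83542$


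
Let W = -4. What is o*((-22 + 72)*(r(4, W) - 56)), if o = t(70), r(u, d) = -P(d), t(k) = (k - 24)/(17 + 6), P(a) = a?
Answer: -5200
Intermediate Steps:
t(k) = -24/23 + k/23 (t(k) = (-24 + k)/23 = (-24 + k)*(1/23) = -24/23 + k/23)
r(u, d) = -d
o = 2 (o = -24/23 + (1/23)*70 = -24/23 + 70/23 = 2)
o*((-22 + 72)*(r(4, W) - 56)) = 2*((-22 + 72)*(-1*(-4) - 56)) = 2*(50*(4 - 56)) = 2*(50*(-52)) = 2*(-2600) = -5200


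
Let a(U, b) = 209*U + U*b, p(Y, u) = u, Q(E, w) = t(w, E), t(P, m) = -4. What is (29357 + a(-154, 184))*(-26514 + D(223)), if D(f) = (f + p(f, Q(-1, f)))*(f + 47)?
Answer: -1016477640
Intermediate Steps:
Q(E, w) = -4
D(f) = (-4 + f)*(47 + f) (D(f) = (f - 4)*(f + 47) = (-4 + f)*(47 + f))
(29357 + a(-154, 184))*(-26514 + D(223)) = (29357 - 154*(209 + 184))*(-26514 + (-188 + 223² + 43*223)) = (29357 - 154*393)*(-26514 + (-188 + 49729 + 9589)) = (29357 - 60522)*(-26514 + 59130) = -31165*32616 = -1016477640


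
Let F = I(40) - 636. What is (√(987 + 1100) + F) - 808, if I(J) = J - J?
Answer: -1444 + √2087 ≈ -1398.3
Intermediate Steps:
I(J) = 0
F = -636 (F = 0 - 636 = -636)
(√(987 + 1100) + F) - 808 = (√(987 + 1100) - 636) - 808 = (√2087 - 636) - 808 = (-636 + √2087) - 808 = -1444 + √2087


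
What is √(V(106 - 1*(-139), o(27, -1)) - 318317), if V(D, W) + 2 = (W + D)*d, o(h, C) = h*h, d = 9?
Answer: I*√309553 ≈ 556.38*I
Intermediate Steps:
o(h, C) = h²
V(D, W) = -2 + 9*D + 9*W (V(D, W) = -2 + (W + D)*9 = -2 + (D + W)*9 = -2 + (9*D + 9*W) = -2 + 9*D + 9*W)
√(V(106 - 1*(-139), o(27, -1)) - 318317) = √((-2 + 9*(106 - 1*(-139)) + 9*27²) - 318317) = √((-2 + 9*(106 + 139) + 9*729) - 318317) = √((-2 + 9*245 + 6561) - 318317) = √((-2 + 2205 + 6561) - 318317) = √(8764 - 318317) = √(-309553) = I*√309553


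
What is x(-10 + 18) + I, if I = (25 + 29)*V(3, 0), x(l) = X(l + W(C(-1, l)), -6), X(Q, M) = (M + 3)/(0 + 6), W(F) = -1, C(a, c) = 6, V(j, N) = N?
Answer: -1/2 ≈ -0.50000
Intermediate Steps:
X(Q, M) = 1/2 + M/6 (X(Q, M) = (3 + M)/6 = (3 + M)*(1/6) = 1/2 + M/6)
x(l) = -1/2 (x(l) = 1/2 + (1/6)*(-6) = 1/2 - 1 = -1/2)
I = 0 (I = (25 + 29)*0 = 54*0 = 0)
x(-10 + 18) + I = -1/2 + 0 = -1/2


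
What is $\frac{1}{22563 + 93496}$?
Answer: $\frac{1}{116059} \approx 8.6163 \cdot 10^{-6}$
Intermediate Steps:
$\frac{1}{22563 + 93496} = \frac{1}{116059}$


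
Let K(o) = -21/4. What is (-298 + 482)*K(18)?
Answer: -966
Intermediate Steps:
K(o) = -21/4 (K(o) = -21*¼ = -21/4)
(-298 + 482)*K(18) = (-298 + 482)*(-21/4) = 184*(-21/4) = -966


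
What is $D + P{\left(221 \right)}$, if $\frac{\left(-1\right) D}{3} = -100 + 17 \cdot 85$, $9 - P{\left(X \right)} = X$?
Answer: $-4247$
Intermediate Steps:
$P{\left(X \right)} = 9 - X$
$D = -4035$ ($D = - 3 \left(-100 + 17 \cdot 85\right) = - 3 \left(-100 + 1445\right) = \left(-3\right) 1345 = -4035$)
$D + P{\left(221 \right)} = -4035 + \left(9 - 221\right) = -4035 - 212 = -4247$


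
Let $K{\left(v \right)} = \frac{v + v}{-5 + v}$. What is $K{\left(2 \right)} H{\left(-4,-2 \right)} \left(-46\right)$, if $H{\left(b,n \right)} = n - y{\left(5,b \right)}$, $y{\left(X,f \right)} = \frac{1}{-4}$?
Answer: $- \frac{322}{3} \approx -107.33$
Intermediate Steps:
$y{\left(X,f \right)} = - \frac{1}{4}$
$H{\left(b,n \right)} = \frac{1}{4} + n$ ($H{\left(b,n \right)} = n - - \frac{1}{4} = n + \frac{1}{4} = \frac{1}{4} + n$)
$K{\left(v \right)} = \frac{2 v}{-5 + v}$
$K{\left(2 \right)} H{\left(-4,-2 \right)} \left(-46\right) = 2 \cdot 2 \frac{1}{-5 + 2} \left(\frac{1}{4} - 2\right) \left(-46\right) = 2 \cdot 2 \frac{1}{-3} \left(- \frac{7}{4}\right) \left(-46\right) = 2 \cdot 2 \left(- \frac{1}{3}\right) \left(- \frac{7}{4}\right) \left(-46\right) = \left(- \frac{4}{3}\right) \left(- \frac{7}{4}\right) \left(-46\right) = \frac{7}{3} \left(-46\right) = - \frac{322}{3}$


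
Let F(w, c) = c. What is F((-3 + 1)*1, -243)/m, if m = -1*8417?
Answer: 243/8417 ≈ 0.028870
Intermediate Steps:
m = -8417
F((-3 + 1)*1, -243)/m = -243/(-8417) = -243*(-1/8417) = 243/8417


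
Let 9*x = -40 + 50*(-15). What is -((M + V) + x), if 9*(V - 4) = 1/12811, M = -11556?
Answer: 149117193/12811 ≈ 11640.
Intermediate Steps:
V = 461197/115299 (V = 4 + (⅑)/12811 = 4 + (⅑)*(1/12811) = 4 + 1/115299 = 461197/115299 ≈ 4.0000)
x = -790/9 (x = (-40 + 50*(-15))/9 = (-40 - 750)/9 = (⅑)*(-790) = -790/9 ≈ -87.778)
-((M + V) + x) = -((-11556 + 461197/115299) - 790/9) = -(-1331934047/115299 - 790/9) = -1*(-149117193/12811) = 149117193/12811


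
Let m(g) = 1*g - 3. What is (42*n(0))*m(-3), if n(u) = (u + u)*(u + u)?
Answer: 0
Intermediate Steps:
m(g) = -3 + g (m(g) = g - 3 = -3 + g)
n(u) = 4*u² (n(u) = (2*u)*(2*u) = 4*u²)
(42*n(0))*m(-3) = (42*(4*0²))*(-3 - 3) = (42*(4*0))*(-6) = (42*0)*(-6) = 0*(-6) = 0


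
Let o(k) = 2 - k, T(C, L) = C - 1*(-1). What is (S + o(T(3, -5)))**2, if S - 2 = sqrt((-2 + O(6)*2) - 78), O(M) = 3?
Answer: -74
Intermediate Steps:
T(C, L) = 1 + C (T(C, L) = C + 1 = 1 + C)
S = 2 + I*sqrt(74) (S = 2 + sqrt((-2 + 3*2) - 78) = 2 + sqrt((-2 + 6) - 78) = 2 + sqrt(4 - 78) = 2 + sqrt(-74) = 2 + I*sqrt(74) ≈ 2.0 + 8.6023*I)
(S + o(T(3, -5)))**2 = ((2 + I*sqrt(74)) + (2 - (1 + 3)))**2 = ((2 + I*sqrt(74)) + (2 - 1*4))**2 = ((2 + I*sqrt(74)) + (2 - 4))**2 = ((2 + I*sqrt(74)) - 2)**2 = (I*sqrt(74))**2 = -74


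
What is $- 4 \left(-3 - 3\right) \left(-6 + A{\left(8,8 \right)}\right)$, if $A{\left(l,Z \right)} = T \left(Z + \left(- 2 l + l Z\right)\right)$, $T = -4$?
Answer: $-5520$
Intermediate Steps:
$A{\left(l,Z \right)} = - 4 Z + 8 l - 4 Z l$ ($A{\left(l,Z \right)} = - 4 \left(Z + \left(- 2 l + l Z\right)\right) = - 4 \left(Z + \left(- 2 l + Z l\right)\right) = - 4 \left(Z - 2 l + Z l\right) = - 4 Z + 8 l - 4 Z l$)
$- 4 \left(-3 - 3\right) \left(-6 + A{\left(8,8 \right)}\right) = - 4 \left(-3 - 3\right) \left(-6 - \left(-32 + 256\right)\right) = \left(-4\right) \left(-6\right) \left(-6 - 224\right) = 24 \left(-6 - 224\right) = 24 \left(-230\right) = -5520$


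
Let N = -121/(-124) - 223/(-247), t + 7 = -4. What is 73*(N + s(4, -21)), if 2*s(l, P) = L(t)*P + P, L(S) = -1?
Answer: 4200347/30628 ≈ 137.14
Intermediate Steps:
t = -11 (t = -7 - 4 = -11)
s(l, P) = 0 (s(l, P) = (-P + P)/2 = (½)*0 = 0)
N = 57539/30628 (N = -121*(-1/124) - 223*(-1/247) = 121/124 + 223/247 = 57539/30628 ≈ 1.8786)
73*(N + s(4, -21)) = 73*(57539/30628 + 0) = 73*(57539/30628) = 4200347/30628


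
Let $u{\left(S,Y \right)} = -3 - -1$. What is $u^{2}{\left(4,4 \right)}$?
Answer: $4$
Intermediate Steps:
$u{\left(S,Y \right)} = -2$ ($u{\left(S,Y \right)} = -3 + 1 = -2$)
$u^{2}{\left(4,4 \right)} = \left(-2\right)^{2} = 4$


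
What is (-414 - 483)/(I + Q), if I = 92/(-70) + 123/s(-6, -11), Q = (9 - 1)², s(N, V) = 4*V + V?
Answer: -345345/23273 ≈ -14.839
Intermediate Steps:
s(N, V) = 5*V
Q = 64 (Q = 8² = 64)
I = -1367/385 (I = 92/(-70) + 123/((5*(-11))) = 92*(-1/70) + 123/(-55) = -46/35 + 123*(-1/55) = -46/35 - 123/55 = -1367/385 ≈ -3.5506)
(-414 - 483)/(I + Q) = (-414 - 483)/(-1367/385 + 64) = -897/23273/385 = -897*385/23273 = -345345/23273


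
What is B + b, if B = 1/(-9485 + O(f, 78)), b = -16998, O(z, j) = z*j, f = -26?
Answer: -195697975/11513 ≈ -16998.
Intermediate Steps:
O(z, j) = j*z
B = -1/11513 (B = 1/(-9485 + 78*(-26)) = 1/(-9485 - 2028) = 1/(-11513) = -1/11513 ≈ -8.6858e-5)
B + b = -1/11513 - 16998 = -195697975/11513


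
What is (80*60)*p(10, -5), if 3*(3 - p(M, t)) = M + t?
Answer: 6400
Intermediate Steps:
p(M, t) = 3 - M/3 - t/3 (p(M, t) = 3 - (M + t)/3 = 3 + (-M/3 - t/3) = 3 - M/3 - t/3)
(80*60)*p(10, -5) = (80*60)*(3 - ⅓*10 - ⅓*(-5)) = 4800*(3 - 10/3 + 5/3) = 4800*(4/3) = 6400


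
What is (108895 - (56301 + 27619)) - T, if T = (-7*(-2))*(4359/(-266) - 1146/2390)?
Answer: 572418798/22705 ≈ 25211.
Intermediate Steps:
T = -5361423/22705 (T = 14*(4359*(-1/266) - 1146*1/2390) = 14*(-4359/266 - 573/1195) = 14*(-5361423/317870) = -5361423/22705 ≈ -236.13)
(108895 - (56301 + 27619)) - T = (108895 - (56301 + 27619)) - 1*(-5361423/22705) = (108895 - 1*83920) + 5361423/22705 = (108895 - 83920) + 5361423/22705 = 24975 + 5361423/22705 = 572418798/22705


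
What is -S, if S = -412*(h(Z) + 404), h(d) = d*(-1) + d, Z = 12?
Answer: 166448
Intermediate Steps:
h(d) = 0 (h(d) = -d + d = 0)
S = -166448 (S = -412*(0 + 404) = -412*404 = -166448)
-S = -1*(-166448) = 166448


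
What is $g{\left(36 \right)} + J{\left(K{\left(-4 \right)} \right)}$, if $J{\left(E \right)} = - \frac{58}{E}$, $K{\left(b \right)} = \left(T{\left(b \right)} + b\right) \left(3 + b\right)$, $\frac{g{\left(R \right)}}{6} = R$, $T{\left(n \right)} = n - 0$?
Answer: $\frac{835}{4} \approx 208.75$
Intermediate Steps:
$T{\left(n \right)} = n$ ($T{\left(n \right)} = n + 0 = n$)
$g{\left(R \right)} = 6 R$
$K{\left(b \right)} = 2 b \left(3 + b\right)$ ($K{\left(b \right)} = \left(b + b\right) \left(3 + b\right) = 2 b \left(3 + b\right)$)
$g{\left(36 \right)} + J{\left(K{\left(-4 \right)} \right)} = 6 \cdot 36 - \frac{58}{2 \left(-4\right) \left(3 - 4\right)} = 216 - \frac{58}{2 \left(-4\right) \left(-1\right)} = 216 - \frac{58}{8} = 216 - \frac{29}{4} = \frac{835}{4}$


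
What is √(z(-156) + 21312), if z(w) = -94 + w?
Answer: √21062 ≈ 145.13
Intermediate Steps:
√(z(-156) + 21312) = √((-94 - 156) + 21312) = √(-250 + 21312) = √21062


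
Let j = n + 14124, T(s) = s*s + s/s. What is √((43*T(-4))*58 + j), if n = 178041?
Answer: 7*√4787 ≈ 484.32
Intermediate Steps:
T(s) = 1 + s² (T(s) = s² + 1 = 1 + s²)
j = 192165 (j = 178041 + 14124 = 192165)
√((43*T(-4))*58 + j) = √((43*(1 + (-4)²))*58 + 192165) = √((43*(1 + 16))*58 + 192165) = √((43*17)*58 + 192165) = √(731*58 + 192165) = √(42398 + 192165) = √234563 = 7*√4787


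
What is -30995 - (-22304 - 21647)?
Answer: 12956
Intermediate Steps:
-30995 - (-22304 - 21647) = -30995 - 1*(-43951) = -30995 + 43951 = 12956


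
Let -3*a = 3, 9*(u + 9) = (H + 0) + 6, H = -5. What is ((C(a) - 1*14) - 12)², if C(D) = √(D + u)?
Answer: (78 - I*√89)²/9 ≈ 666.11 - 163.52*I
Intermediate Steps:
u = -80/9 (u = -9 + ((-5 + 0) + 6)/9 = -9 + (-5 + 6)/9 = -9 + (⅑)*1 = -9 + ⅑ = -80/9 ≈ -8.8889)
a = -1 (a = -⅓*3 = -1)
C(D) = √(-80/9 + D) (C(D) = √(D - 80/9) = √(-80/9 + D))
((C(a) - 1*14) - 12)² = ((√(-80 + 9*(-1))/3 - 1*14) - 12)² = ((√(-80 - 9)/3 - 14) - 12)² = ((√(-89)/3 - 14) - 12)² = (((I*√89)/3 - 14) - 12)² = ((I*√89/3 - 14) - 12)² = ((-14 + I*√89/3) - 12)² = (-26 + I*√89/3)²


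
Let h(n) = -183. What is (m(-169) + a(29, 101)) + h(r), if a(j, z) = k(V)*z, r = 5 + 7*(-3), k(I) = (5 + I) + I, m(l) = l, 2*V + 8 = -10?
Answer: -1665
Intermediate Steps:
V = -9 (V = -4 + (½)*(-10) = -4 - 5 = -9)
k(I) = 5 + 2*I
r = -16 (r = 5 - 21 = -16)
a(j, z) = -13*z (a(j, z) = (5 + 2*(-9))*z = (5 - 18)*z = -13*z)
(m(-169) + a(29, 101)) + h(r) = (-169 - 13*101) - 183 = (-169 - 1313) - 183 = -1482 - 183 = -1665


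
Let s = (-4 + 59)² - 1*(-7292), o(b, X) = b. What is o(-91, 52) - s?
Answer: -10408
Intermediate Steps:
s = 10317 (s = 55² + 7292 = 3025 + 7292 = 10317)
o(-91, 52) - s = -91 - 1*10317 = -91 - 10317 = -10408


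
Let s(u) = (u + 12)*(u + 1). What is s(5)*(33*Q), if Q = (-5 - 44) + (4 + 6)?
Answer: -131274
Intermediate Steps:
s(u) = (1 + u)*(12 + u) (s(u) = (12 + u)*(1 + u) = (1 + u)*(12 + u))
Q = -39 (Q = -49 + 10 = -39)
s(5)*(33*Q) = (12 + 5² + 13*5)*(33*(-39)) = (12 + 25 + 65)*(-1287) = 102*(-1287) = -131274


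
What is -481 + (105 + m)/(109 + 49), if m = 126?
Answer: -75767/158 ≈ -479.54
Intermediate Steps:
-481 + (105 + m)/(109 + 49) = -481 + (105 + 126)/(109 + 49) = -481 + 231/158 = -75767/158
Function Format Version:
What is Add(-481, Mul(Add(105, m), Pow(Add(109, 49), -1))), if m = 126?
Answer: Rational(-75767, 158) ≈ -479.54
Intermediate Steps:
Add(-481, Mul(Add(105, m), Pow(Add(109, 49), -1))) = Add(-481, Mul(Add(105, 126), Pow(Add(109, 49), -1))) = Add(-481, Mul(231, Pow(158, -1))) = Add(-481, Mul(231, Rational(1, 158))) = Add(-481, Rational(231, 158)) = Rational(-75767, 158)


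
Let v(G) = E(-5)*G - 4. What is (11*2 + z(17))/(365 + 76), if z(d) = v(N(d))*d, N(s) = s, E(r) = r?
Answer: -71/21 ≈ -3.3810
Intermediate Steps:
v(G) = -4 - 5*G (v(G) = -5*G - 4 = -4 - 5*G)
z(d) = d*(-4 - 5*d) (z(d) = (-4 - 5*d)*d = d*(-4 - 5*d))
(11*2 + z(17))/(365 + 76) = (11*2 + 17*(-4 - 5*17))/(365 + 76) = (22 + 17*(-4 - 85))/441 = (22 + 17*(-89))*(1/441) = (22 - 1513)*(1/441) = -1491*1/441 = -71/21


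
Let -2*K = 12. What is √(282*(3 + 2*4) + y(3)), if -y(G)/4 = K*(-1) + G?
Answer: √3066 ≈ 55.371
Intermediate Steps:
K = -6 (K = -½*12 = -6)
y(G) = -24 - 4*G (y(G) = -4*(-6*(-1) + G) = -4*(6 + G) = -24 - 4*G)
√(282*(3 + 2*4) + y(3)) = √(282*(3 + 2*4) + (-24 - 4*3)) = √(282*(3 + 8) + (-24 - 12)) = √(282*11 - 36) = √(3102 - 36) = √3066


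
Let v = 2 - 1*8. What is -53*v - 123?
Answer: 195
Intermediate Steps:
v = -6 (v = 2 - 8 = -6)
-53*v - 123 = -53*(-6) - 123 = 318 - 123 = 195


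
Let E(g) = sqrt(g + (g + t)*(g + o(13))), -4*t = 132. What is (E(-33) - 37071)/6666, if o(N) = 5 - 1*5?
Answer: -12357/2222 + sqrt(2145)/6666 ≈ -5.5543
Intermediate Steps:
o(N) = 0 (o(N) = 5 - 5 = 0)
t = -33 (t = -1/4*132 = -33)
E(g) = sqrt(g + g*(-33 + g)) (E(g) = sqrt(g + (g - 33)*(g + 0)) = sqrt(g + (-33 + g)*g) = sqrt(g + g*(-33 + g)))
(E(-33) - 37071)/6666 = (sqrt(-33*(-32 - 33)) - 37071)/6666 = (sqrt(-33*(-65)) - 37071)*(1/6666) = (sqrt(2145) - 37071)*(1/6666) = (-37071 + sqrt(2145))*(1/6666) = -12357/2222 + sqrt(2145)/6666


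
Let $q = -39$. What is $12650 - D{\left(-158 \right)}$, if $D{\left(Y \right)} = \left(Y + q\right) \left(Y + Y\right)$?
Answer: $-49602$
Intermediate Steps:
$D{\left(Y \right)} = 2 Y \left(-39 + Y\right)$ ($D{\left(Y \right)} = \left(Y - 39\right) \left(Y + Y\right) = \left(-39 + Y\right) 2 Y = 2 Y \left(-39 + Y\right)$)
$12650 - D{\left(-158 \right)} = 12650 - 2 \left(-158\right) \left(-39 - 158\right) = 12650 - 2 \left(-158\right) \left(-197\right) = 12650 - 62252 = -49602$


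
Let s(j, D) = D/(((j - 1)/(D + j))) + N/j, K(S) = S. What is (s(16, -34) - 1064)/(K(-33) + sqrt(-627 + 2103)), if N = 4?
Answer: -225049/2580 - 20459*sqrt(41)/1290 ≈ -188.78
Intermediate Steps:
s(j, D) = 4/j + D*(D + j)/(-1 + j) (s(j, D) = D/(((j - 1)/(D + j))) + 4/j = D/(((-1 + j)/(D + j))) + 4/j = D*((D + j)/(-1 + j)) + 4/j = D*(D + j)/(-1 + j) + 4/j = 4/j + D*(D + j)/(-1 + j))
(s(16, -34) - 1064)/(K(-33) + sqrt(-627 + 2103)) = ((-4 + 4*16 - 34*16**2 + 16*(-34)**2)/(16*(-1 + 16)) - 1064)/(-33 + sqrt(-627 + 2103)) = ((1/16)*(-4 + 64 - 34*256 + 16*1156)/15 - 1064)/(-33 + sqrt(1476)) = ((1/16)*(1/15)*(-4 + 64 - 8704 + 18496) - 1064)/(-33 + 6*sqrt(41)) = ((1/16)*(1/15)*9852 - 1064)/(-33 + 6*sqrt(41)) = (821/20 - 1064)/(-33 + 6*sqrt(41)) = -20459/(20*(-33 + 6*sqrt(41)))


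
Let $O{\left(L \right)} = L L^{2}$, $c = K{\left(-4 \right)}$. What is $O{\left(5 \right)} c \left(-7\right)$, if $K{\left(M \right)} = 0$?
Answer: $0$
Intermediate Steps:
$c = 0$
$O{\left(L \right)} = L^{3}$
$O{\left(5 \right)} c \left(-7\right) = 5^{3} \cdot 0 \left(-7\right) = 125 \cdot 0 \left(-7\right) = 0 \left(-7\right) = 0$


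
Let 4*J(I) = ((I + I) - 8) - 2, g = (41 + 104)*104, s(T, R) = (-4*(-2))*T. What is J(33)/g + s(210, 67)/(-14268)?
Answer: -36113/309140 ≈ -0.11682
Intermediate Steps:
s(T, R) = 8*T
g = 15080 (g = 145*104 = 15080)
J(I) = -5/2 + I/2 (J(I) = (((I + I) - 8) - 2)/4 = ((2*I - 8) - 2)/4 = ((-8 + 2*I) - 2)/4 = (-10 + 2*I)/4 = -5/2 + I/2)
J(33)/g + s(210, 67)/(-14268) = (-5/2 + (½)*33)/15080 + (8*210)/(-14268) = (-5/2 + 33/2)*(1/15080) + 1680*(-1/14268) = 14*(1/15080) - 140/1189 = 7/7540 - 140/1189 = -36113/309140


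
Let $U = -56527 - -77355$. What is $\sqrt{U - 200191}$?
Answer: $i \sqrt{179363} \approx 423.51 i$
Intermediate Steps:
$U = 20828$ ($U = -56527 + 77355 = 20828$)
$\sqrt{U - 200191} = \sqrt{20828 - 200191} = \sqrt{-179363} = i \sqrt{179363}$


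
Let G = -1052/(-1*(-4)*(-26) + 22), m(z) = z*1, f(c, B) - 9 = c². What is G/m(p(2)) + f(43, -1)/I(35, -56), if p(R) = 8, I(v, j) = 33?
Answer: 313391/5412 ≈ 57.907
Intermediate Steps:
f(c, B) = 9 + c²
m(z) = z
G = 526/41 (G = -1052/(4*(-26) + 22) = -1052/(-104 + 22) = -1052/(-82) = -1052*(-1/82) = 526/41 ≈ 12.829)
G/m(p(2)) + f(43, -1)/I(35, -56) = (526/41)/8 + (9 + 43²)/33 = (526/41)*(⅛) + (9 + 1849)*(1/33) = 263/164 + 1858*(1/33) = 263/164 + 1858/33 = 313391/5412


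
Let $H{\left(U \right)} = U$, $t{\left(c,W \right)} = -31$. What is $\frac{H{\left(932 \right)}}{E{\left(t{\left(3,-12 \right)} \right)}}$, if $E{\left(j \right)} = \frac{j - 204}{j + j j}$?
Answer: $- \frac{173352}{47} \approx -3688.3$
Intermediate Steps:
$E{\left(j \right)} = \frac{-204 + j}{j + j^{2}}$
$\frac{H{\left(932 \right)}}{E{\left(t{\left(3,-12 \right)} \right)}} = \frac{932}{\frac{1}{-31} \frac{1}{1 - 31} \left(-204 - 31\right)} = \frac{932}{\left(- \frac{1}{31}\right) \frac{1}{-30} \left(-235\right)} = \frac{932}{\left(- \frac{1}{31}\right) \left(- \frac{1}{30}\right) \left(-235\right)} = \frac{932}{- \frac{47}{186}} = 932 \left(- \frac{186}{47}\right) = - \frac{173352}{47}$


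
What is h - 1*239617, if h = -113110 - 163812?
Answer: -516539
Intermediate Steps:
h = -276922
h - 1*239617 = -276922 - 1*239617 = -276922 - 239617 = -516539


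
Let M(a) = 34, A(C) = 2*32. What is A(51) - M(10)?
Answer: 30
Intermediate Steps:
A(C) = 64
A(51) - M(10) = 64 - 1*34 = 64 - 34 = 30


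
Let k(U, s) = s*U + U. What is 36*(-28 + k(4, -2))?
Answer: -1152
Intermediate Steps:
k(U, s) = U + U*s (k(U, s) = U*s + U = U + U*s)
36*(-28 + k(4, -2)) = 36*(-28 + 4*(1 - 2)) = 36*(-28 + 4*(-1)) = 36*(-28 - 4) = 36*(-32) = -1152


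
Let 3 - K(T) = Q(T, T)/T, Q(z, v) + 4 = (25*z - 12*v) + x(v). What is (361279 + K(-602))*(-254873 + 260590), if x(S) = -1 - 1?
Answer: 621677819622/301 ≈ 2.0654e+9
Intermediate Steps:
x(S) = -2
Q(z, v) = -6 - 12*v + 25*z (Q(z, v) = -4 + ((25*z - 12*v) - 2) = -4 + ((-12*v + 25*z) - 2) = -4 + (-2 - 12*v + 25*z) = -6 - 12*v + 25*z)
K(T) = 3 - (-6 + 13*T)/T (K(T) = 3 - (-6 - 12*T + 25*T)/T = 3 - (-6 + 13*T)/T)
(361279 + K(-602))*(-254873 + 260590) = (361279 + (-10 + 6/(-602)))*(-254873 + 260590) = (361279 + (-10 + 6*(-1/602)))*5717 = (361279 + (-10 - 3/301))*5717 = (361279 - 3013/301)*5717 = (108741966/301)*5717 = 621677819622/301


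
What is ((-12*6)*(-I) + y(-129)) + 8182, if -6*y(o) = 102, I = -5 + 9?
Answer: 8453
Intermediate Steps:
I = 4
y(o) = -17 (y(o) = -⅙*102 = -17)
((-12*6)*(-I) + y(-129)) + 8182 = ((-12*6)*(-1*4) - 17) + 8182 = (-72*(-4) - 17) + 8182 = (288 - 17) + 8182 = 271 + 8182 = 8453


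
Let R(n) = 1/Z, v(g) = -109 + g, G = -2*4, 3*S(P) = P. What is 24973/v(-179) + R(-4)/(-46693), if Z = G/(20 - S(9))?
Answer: -1166063677/13447584 ≈ -86.712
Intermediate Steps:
S(P) = P/3
G = -8
Z = -8/17 (Z = -8/(20 - 9/3) = -8/(20 - 1*3) = -8/(20 - 3) = -8/17 ≈ -0.47059)
R(n) = -17/8 (R(n) = 1/(-8/17) = -17/8)
24973/v(-179) + R(-4)/(-46693) = 24973/(-109 - 179) - 17/8/(-46693) = 24973/(-288) - 17/8*(-1/46693) = 24973*(-1/288) + 17/373544 = -24973/288 + 17/373544 = -1166063677/13447584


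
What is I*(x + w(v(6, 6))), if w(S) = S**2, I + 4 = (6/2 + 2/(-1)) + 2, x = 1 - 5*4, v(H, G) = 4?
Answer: 3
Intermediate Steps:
x = -19 (x = 1 - 20 = -19)
I = -1 (I = -4 + ((6/2 + 2/(-1)) + 2) = -4 + ((6*(1/2) + 2*(-1)) + 2) = -4 + ((3 - 2) + 2) = -4 + (1 + 2) = -4 + 3 = -1)
I*(x + w(v(6, 6))) = -(-19 + 4**2) = -(-19 + 16) = -1*(-3) = 3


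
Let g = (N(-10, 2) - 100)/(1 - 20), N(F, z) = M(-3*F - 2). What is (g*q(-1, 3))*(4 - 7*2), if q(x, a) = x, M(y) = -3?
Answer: 1030/19 ≈ 54.211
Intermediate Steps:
N(F, z) = -3
g = 103/19 (g = (-3 - 100)/(1 - 20) = -103/(-19) = -103*(-1/19) = 103/19 ≈ 5.4211)
(g*q(-1, 3))*(4 - 7*2) = ((103/19)*(-1))*(4 - 7*2) = -103*(4 - 14)/19 = -103/19*(-10) = 1030/19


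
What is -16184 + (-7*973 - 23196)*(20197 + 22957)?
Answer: -1294938262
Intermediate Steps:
-16184 + (-7*973 - 23196)*(20197 + 22957) = -16184 + (-6811 - 23196)*43154 = -16184 - 30007*43154 = -16184 - 1294922078 = -1294938262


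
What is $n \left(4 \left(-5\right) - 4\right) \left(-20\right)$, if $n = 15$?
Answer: $7200$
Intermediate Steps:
$n \left(4 \left(-5\right) - 4\right) \left(-20\right) = 15 \left(4 \left(-5\right) - 4\right) \left(-20\right) = 15 \left(-20 - 4\right) \left(-20\right) = 15 \left(-24\right) \left(-20\right) = \left(-360\right) \left(-20\right) = 7200$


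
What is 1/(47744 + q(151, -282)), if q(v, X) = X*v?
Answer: 1/5162 ≈ 0.00019372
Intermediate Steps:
1/(47744 + q(151, -282)) = 1/(47744 - 282*151) = 1/(47744 - 42582) = 1/5162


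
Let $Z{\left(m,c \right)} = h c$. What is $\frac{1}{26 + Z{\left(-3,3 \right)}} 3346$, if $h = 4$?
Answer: $\frac{1673}{19} \approx 88.053$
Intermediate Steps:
$Z{\left(m,c \right)} = 4 c$
$\frac{1}{26 + Z{\left(-3,3 \right)}} 3346 = \frac{1}{26 + 4 \cdot 3} \cdot 3346 = \frac{1}{26 + 12} \cdot 3346 = \frac{1}{38} \cdot 3346 = \frac{1673}{19}$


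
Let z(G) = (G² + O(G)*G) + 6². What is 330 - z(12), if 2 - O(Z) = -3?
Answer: 90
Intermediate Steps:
O(Z) = 5 (O(Z) = 2 - 1*(-3) = 2 + 3 = 5)
z(G) = 36 + G² + 5*G (z(G) = (G² + 5*G) + 6² = (G² + 5*G) + 36 = 36 + G² + 5*G)
330 - z(12) = 330 - (36 + 12² + 5*12) = 330 - (36 + 144 + 60) = 330 - 1*240 = 330 - 240 = 90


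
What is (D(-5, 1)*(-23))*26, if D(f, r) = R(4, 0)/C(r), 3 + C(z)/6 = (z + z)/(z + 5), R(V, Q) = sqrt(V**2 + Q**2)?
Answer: 299/2 ≈ 149.50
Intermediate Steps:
R(V, Q) = sqrt(Q**2 + V**2)
C(z) = -18 + 12*z/(5 + z) (C(z) = -18 + 6*((z + z)/(z + 5)) = -18 + 6*((2*z)/(5 + z)) = -18 + 6*(2*z/(5 + z)) = -18 + 12*z/(5 + z))
D(f, r) = 2*(5 + r)/(3*(-15 - r)) (D(f, r) = sqrt(0**2 + 4**2)/((6*(-15 - r)/(5 + r))) = sqrt(0 + 16)*((5 + r)/(6*(-15 - r))) = sqrt(16)*((5 + r)/(6*(-15 - r))) = 4*((5 + r)/(6*(-15 - r))) = 2*(5 + r)/(3*(-15 - r)))
(D(-5, 1)*(-23))*26 = ((2*(-5 - 1*1)/(3*(15 + 1)))*(-23))*26 = (((2/3)*(-5 - 1)/16)*(-23))*26 = (((2/3)*(1/16)*(-6))*(-23))*26 = -1/4*(-23)*26 = (23/4)*26 = 299/2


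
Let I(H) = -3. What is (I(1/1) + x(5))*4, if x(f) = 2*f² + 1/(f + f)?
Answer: 942/5 ≈ 188.40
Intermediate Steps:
x(f) = 1/(2*f) + 2*f² (x(f) = 2*f² + 1/(2*f) = 1/(2*f) + 2*f²)
(I(1/1) + x(5))*4 = (-3 + (½)*(1 + 4*5³)/5)*4 = (-3 + (½)*(⅕)*(1 + 4*125))*4 = (-3 + (½)*(⅕)*(1 + 500))*4 = (-3 + (½)*(⅕)*501)*4 = (-3 + 501/10)*4 = (471/10)*4 = 942/5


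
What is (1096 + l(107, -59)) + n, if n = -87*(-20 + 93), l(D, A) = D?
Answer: -5148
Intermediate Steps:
n = -6351 (n = -87*73 = -6351)
(1096 + l(107, -59)) + n = (1096 + 107) - 6351 = 1203 - 6351 = -5148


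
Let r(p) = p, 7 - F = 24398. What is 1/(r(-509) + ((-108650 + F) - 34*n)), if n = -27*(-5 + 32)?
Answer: -1/108764 ≈ -9.1942e-6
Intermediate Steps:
n = -729 (n = -27*27 = -729)
F = -24391 (F = 7 - 1*24398 = 7 - 24398 = -24391)
1/(r(-509) + ((-108650 + F) - 34*n)) = 1/(-509 + ((-108650 - 24391) - 34*(-729))) = 1/(-509 + (-133041 + 24786)) = 1/(-509 - 108255) = 1/(-108764) = -1/108764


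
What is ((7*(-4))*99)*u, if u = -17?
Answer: 47124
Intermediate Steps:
((7*(-4))*99)*u = ((7*(-4))*99)*(-17) = -28*99*(-17) = -2772*(-17) = 47124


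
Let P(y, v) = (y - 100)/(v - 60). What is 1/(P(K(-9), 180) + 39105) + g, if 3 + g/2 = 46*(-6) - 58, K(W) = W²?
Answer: -3162799474/4692581 ≈ -674.00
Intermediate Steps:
P(y, v) = (-100 + y)/(-60 + v)
g = -674 (g = -6 + 2*(46*(-6) - 58) = -6 + 2*(-276 - 58) = -6 + 2*(-334) = -6 - 668 = -674)
1/(P(K(-9), 180) + 39105) + g = 1/((-100 + (-9)²)/(-60 + 180) + 39105) - 674 = 1/((-100 + 81)/120 + 39105) - 674 = 1/((1/120)*(-19) + 39105) - 674 = 1/(-19/120 + 39105) - 674 = 1/(4692581/120) - 674 = 120/4692581 - 674 = -3162799474/4692581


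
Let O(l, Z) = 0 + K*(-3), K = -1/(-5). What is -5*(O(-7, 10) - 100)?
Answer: 503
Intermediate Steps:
K = ⅕ (K = -1*(-⅕) = ⅕ ≈ 0.20000)
O(l, Z) = -⅗ (O(l, Z) = 0 + (⅕)*(-3) = 0 - ⅗ = -⅗)
-5*(O(-7, 10) - 100) = -5*(-⅗ - 100) = -5*(-503/5) = 503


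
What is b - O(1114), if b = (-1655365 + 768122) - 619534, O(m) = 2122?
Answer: -1508899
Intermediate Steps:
b = -1506777 (b = -887243 - 619534 = -1506777)
b - O(1114) = -1506777 - 1*2122 = -1506777 - 2122 = -1508899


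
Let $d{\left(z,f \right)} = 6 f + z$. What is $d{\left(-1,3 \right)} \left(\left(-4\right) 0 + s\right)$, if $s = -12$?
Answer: $-204$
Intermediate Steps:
$d{\left(z,f \right)} = z + 6 f$
$d{\left(-1,3 \right)} \left(\left(-4\right) 0 + s\right) = \left(-1 + 6 \cdot 3\right) \left(\left(-4\right) 0 - 12\right) = \left(-1 + 18\right) \left(0 - 12\right) = 17 \left(-12\right) = -204$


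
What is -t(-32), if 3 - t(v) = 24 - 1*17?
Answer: 4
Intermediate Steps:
t(v) = -4 (t(v) = 3 - (24 - 1*17) = 3 - (24 - 17) = 3 - 1*7 = 3 - 7 = -4)
-t(-32) = -1*(-4) = 4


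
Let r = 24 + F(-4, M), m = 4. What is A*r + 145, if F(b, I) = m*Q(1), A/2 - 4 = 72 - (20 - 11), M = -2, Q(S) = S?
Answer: 3897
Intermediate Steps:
A = 134 (A = 8 + 2*(72 - (20 - 11)) = 8 + 2*(72 - 1*9) = 8 + 2*(72 - 9) = 8 + 2*63 = 8 + 126 = 134)
F(b, I) = 4 (F(b, I) = 4*1 = 4)
r = 28 (r = 24 + 4 = 28)
A*r + 145 = 134*28 + 145 = 3752 + 145 = 3897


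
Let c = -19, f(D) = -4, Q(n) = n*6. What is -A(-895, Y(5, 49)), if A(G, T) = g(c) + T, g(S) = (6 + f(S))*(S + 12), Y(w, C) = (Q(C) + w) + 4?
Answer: -289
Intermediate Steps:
Q(n) = 6*n
Y(w, C) = 4 + w + 6*C (Y(w, C) = (6*C + w) + 4 = (w + 6*C) + 4 = 4 + w + 6*C)
g(S) = 24 + 2*S (g(S) = (6 - 4)*(S + 12) = 2*(12 + S) = 24 + 2*S)
A(G, T) = -14 + T (A(G, T) = (24 + 2*(-19)) + T = (24 - 38) + T = -14 + T)
-A(-895, Y(5, 49)) = -(-14 + (4 + 5 + 6*49)) = -(-14 + (4 + 5 + 294)) = -(-14 + 303) = -1*289 = -289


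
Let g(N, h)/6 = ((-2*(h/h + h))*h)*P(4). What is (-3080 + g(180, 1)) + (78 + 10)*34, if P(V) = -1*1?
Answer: -64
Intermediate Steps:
P(V) = -1
g(N, h) = -6*h*(-2 - 2*h) (g(N, h) = 6*(((-2*(h/h + h))*h)*(-1)) = 6*(((-2*(1 + h))*h)*(-1)) = 6*(((-2 - 2*h)*h)*(-1)) = 6*((h*(-2 - 2*h))*(-1)) = 6*(-h*(-2 - 2*h)) = -6*h*(-2 - 2*h))
(-3080 + g(180, 1)) + (78 + 10)*34 = (-3080 + 12*1*(1 + 1)) + (78 + 10)*34 = (-3080 + 12*1*2) + 88*34 = (-3080 + 24) + 2992 = -3056 + 2992 = -64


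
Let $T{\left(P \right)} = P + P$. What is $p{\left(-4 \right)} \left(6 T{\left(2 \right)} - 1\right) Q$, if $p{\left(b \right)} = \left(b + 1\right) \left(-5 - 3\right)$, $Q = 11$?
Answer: $6072$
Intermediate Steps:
$T{\left(P \right)} = 2 P$
$p{\left(b \right)} = -8 - 8 b$ ($p{\left(b \right)} = \left(1 + b\right) \left(-8\right) = -8 - 8 b$)
$p{\left(-4 \right)} \left(6 T{\left(2 \right)} - 1\right) Q = \left(-8 - -32\right) \left(6 \cdot 2 \cdot 2 - 1\right) 11 = \left(-8 + 32\right) \left(6 \cdot 4 - 1\right) 11 = 24 \left(24 - 1\right) 11 = 24 \cdot 23 \cdot 11 = 552 \cdot 11 = 6072$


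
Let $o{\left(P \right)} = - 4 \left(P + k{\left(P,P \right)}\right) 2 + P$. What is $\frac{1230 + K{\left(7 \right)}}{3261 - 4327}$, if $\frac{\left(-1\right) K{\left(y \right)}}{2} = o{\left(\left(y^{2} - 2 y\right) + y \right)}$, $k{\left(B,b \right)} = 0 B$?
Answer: $- \frac{909}{533} \approx -1.7054$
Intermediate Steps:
$k{\left(B,b \right)} = 0$
$o{\left(P \right)} = - 7 P$ ($o{\left(P \right)} = - 4 \left(P + 0\right) 2 + P = - 4 P 2 + P = - 4 \cdot 2 P + P = - 8 P + P = - 7 P$)
$K{\left(y \right)} = - 14 y + 14 y^{2}$ ($K{\left(y \right)} = - 2 \left(- 7 \left(\left(y^{2} - 2 y\right) + y\right)\right) = - 2 \left(- 7 \left(y^{2} - y\right)\right) = - 2 \left(- 7 y^{2} + 7 y\right) = - 14 y + 14 y^{2}$)
$\frac{1230 + K{\left(7 \right)}}{3261 - 4327} = \frac{1230 + 14 \cdot 7 \left(-1 + 7\right)}{3261 - 4327} = \frac{1230 + 14 \cdot 7 \cdot 6}{-1066} = \left(1230 + 588\right) \left(- \frac{1}{1066}\right) = 1818 \left(- \frac{1}{1066}\right) = - \frac{909}{533}$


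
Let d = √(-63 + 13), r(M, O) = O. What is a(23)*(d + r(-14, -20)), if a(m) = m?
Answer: -460 + 115*I*√2 ≈ -460.0 + 162.63*I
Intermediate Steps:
d = 5*I*√2 (d = √(-50) = 5*I*√2 ≈ 7.0711*I)
a(23)*(d + r(-14, -20)) = 23*(5*I*√2 - 20) = 23*(-20 + 5*I*√2) = -460 + 115*I*√2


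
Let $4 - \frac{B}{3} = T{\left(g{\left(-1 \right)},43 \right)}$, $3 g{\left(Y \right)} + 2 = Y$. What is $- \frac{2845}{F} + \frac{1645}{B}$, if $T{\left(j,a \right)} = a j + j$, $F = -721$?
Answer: $\frac{1595725}{103824} \approx 15.37$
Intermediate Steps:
$g{\left(Y \right)} = - \frac{2}{3} + \frac{Y}{3}$
$T{\left(j,a \right)} = j + a j$
$B = 144$ ($B = 12 - 3 \left(- \frac{2}{3} + \frac{1}{3} \left(-1\right)\right) \left(1 + 43\right) = 12 - 3 \left(- \frac{2}{3} - \frac{1}{3}\right) 44 = 12 - 3 \left(\left(-1\right) 44\right) = 12 - -132 = 12 + 132 = 144$)
$- \frac{2845}{F} + \frac{1645}{B} = - \frac{2845}{-721} + \frac{1645}{144} = \left(-2845\right) \left(- \frac{1}{721}\right) + 1645 \cdot \frac{1}{144} = \frac{2845}{721} + \frac{1645}{144} = \frac{1595725}{103824}$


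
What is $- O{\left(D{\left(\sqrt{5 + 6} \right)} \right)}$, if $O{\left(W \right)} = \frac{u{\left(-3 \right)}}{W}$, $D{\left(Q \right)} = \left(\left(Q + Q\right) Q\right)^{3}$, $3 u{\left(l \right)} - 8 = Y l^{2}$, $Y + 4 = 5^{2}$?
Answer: $- \frac{197}{31944} \approx -0.006167$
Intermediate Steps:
$Y = 21$ ($Y = -4 + 5^{2} = -4 + 25 = 21$)
$u{\left(l \right)} = \frac{8}{3} + 7 l^{2}$ ($u{\left(l \right)} = \frac{8}{3} + \frac{21 l^{2}}{3} = \frac{8}{3} + 7 l^{2}$)
$D{\left(Q \right)} = 8 Q^{6}$ ($D{\left(Q \right)} = \left(2 Q Q\right)^{3} = \left(2 Q^{2}\right)^{3} = 8 Q^{6}$)
$O{\left(W \right)} = \frac{197}{3 W}$ ($O{\left(W \right)} = \frac{\frac{8}{3} + 7 \left(-3\right)^{2}}{W} = \frac{\frac{8}{3} + 7 \cdot 9}{W} = \frac{\frac{8}{3} + 63}{W} = \frac{197}{3 W}$)
$- O{\left(D{\left(\sqrt{5 + 6} \right)} \right)} = - \frac{197}{3 \cdot 8 \left(\sqrt{5 + 6}\right)^{6}} = - \frac{197}{3 \cdot 8 \left(\sqrt{11}\right)^{6}} = - \frac{197}{3 \cdot 8 \cdot 1331} = - \frac{197}{3 \cdot 10648} = \left(-1\right) \frac{197}{31944} = - \frac{197}{31944}$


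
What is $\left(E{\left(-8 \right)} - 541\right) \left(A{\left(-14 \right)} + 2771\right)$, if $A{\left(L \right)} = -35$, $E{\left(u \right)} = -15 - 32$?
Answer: $-1608768$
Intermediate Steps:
$E{\left(u \right)} = -47$ ($E{\left(u \right)} = -15 - 32 = -47$)
$\left(E{\left(-8 \right)} - 541\right) \left(A{\left(-14 \right)} + 2771\right) = \left(-47 - 541\right) \left(-35 + 2771\right) = \left(-588\right) 2736 = -1608768$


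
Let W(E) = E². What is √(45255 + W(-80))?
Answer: √51655 ≈ 227.28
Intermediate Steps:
√(45255 + W(-80)) = √(45255 + (-80)²) = √(45255 + 6400) = √51655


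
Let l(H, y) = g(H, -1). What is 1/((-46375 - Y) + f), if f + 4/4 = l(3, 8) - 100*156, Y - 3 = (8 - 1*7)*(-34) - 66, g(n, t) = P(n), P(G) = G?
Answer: -1/61876 ≈ -1.6161e-5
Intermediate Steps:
g(n, t) = n
l(H, y) = H
Y = -97 (Y = 3 + ((8 - 1*7)*(-34) - 66) = 3 + ((8 - 7)*(-34) - 66) = 3 + (1*(-34) - 66) = 3 + (-34 - 66) = 3 - 100 = -97)
f = -15598 (f = -1 + (3 - 100*156) = -1 + (3 - 15600) = -1 - 15597 = -15598)
1/((-46375 - Y) + f) = 1/((-46375 - 1*(-97)) - 15598) = 1/((-46375 + 97) - 15598) = 1/(-46278 - 15598) = 1/(-61876) = -1/61876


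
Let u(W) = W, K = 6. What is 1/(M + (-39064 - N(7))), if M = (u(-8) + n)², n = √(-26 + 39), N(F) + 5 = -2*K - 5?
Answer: -38965/1518267897 + 16*√13/1518267897 ≈ -2.5626e-5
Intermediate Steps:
N(F) = -22 (N(F) = -5 + (-2*6 - 5) = -5 + (-12 - 5) = -5 - 17 = -22)
n = √13 ≈ 3.6056
M = (-8 + √13)² ≈ 19.311
1/(M + (-39064 - N(7))) = 1/((8 - √13)² + (-39064 - 1*(-22))) = 1/((8 - √13)² + (-39064 + 22)) = 1/((8 - √13)² - 39042) = 1/(-39042 + (8 - √13)²)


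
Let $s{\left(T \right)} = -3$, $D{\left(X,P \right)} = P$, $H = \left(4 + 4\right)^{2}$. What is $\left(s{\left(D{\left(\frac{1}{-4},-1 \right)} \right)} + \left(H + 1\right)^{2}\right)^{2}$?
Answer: $17825284$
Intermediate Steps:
$H = 64$ ($H = 8^{2} = 64$)
$\left(s{\left(D{\left(\frac{1}{-4},-1 \right)} \right)} + \left(H + 1\right)^{2}\right)^{2} = \left(-3 + \left(64 + 1\right)^{2}\right)^{2} = \left(-3 + 65^{2}\right)^{2} = \left(-3 + 4225\right)^{2} = 4222^{2} = 17825284$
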